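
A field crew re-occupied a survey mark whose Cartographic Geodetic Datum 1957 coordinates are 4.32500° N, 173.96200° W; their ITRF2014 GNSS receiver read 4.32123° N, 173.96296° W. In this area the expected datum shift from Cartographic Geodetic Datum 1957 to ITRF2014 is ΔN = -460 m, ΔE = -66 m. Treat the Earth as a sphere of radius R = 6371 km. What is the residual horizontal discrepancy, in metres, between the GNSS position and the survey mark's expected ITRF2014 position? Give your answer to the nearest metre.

Observed coordinate differences: Δφ = -0.00377°, Δλ = -0.00096°.
Converting to metres (1° lat = 111195 m, cos φ = 0.997152): observed ΔN = -419.2 m, observed ΔE = -106.4 m.
Subtracting the expected shift leaves a residual of -419.2 − (-460) = 40.8 m north and -106.4 − (-66) = -40.4 m east.
Residual distance = √(40.8² + (-40.4)²) = 57.4 m.

57 m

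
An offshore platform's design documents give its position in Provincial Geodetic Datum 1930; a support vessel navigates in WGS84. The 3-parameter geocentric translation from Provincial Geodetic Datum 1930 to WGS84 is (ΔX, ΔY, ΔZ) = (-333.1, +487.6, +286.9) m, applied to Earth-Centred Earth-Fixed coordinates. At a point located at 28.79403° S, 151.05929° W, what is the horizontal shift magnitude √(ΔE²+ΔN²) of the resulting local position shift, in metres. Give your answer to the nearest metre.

At φ = -28.79403°, λ = -151.05929°: sin φ = -0.481662, cos φ = 0.876357, sin λ = -0.483904, cos λ = -0.875121.
ΔE = −sin λ·ΔX + cos λ·ΔY = −(-0.483904)·(-333.1) + (-0.875121)·(487.6) = -587.90 m.
ΔN = −sin φ cos λ·ΔX − sin φ sin λ·ΔY + cos φ·ΔZ = −(-0.481662)(-0.875121)(-333.1) − (-0.481662)(-0.483904)(487.6) + (0.876357)(286.9) = 278.18 m.
Horizontal magnitude = √(ΔE² + ΔN²) = √((-587.90)² + 278.18²) = 650.39 m.

650 m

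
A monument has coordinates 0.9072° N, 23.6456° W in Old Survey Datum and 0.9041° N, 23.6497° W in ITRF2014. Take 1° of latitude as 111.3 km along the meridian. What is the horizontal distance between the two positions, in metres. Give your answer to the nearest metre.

572 m

Δφ = 0.9041° − 0.9072° = -0.0031°; Δλ = -23.6497° − -23.6456° = -0.0041°.
ΔN = Δφ × 111300 = -345.0 m; ΔE = Δλ × 111300 × cos(0.9072°) = -0.0041 × 111300 × 0.999875 = -456.3 m.
Distance = √(ΔE² + ΔN²) = √((-456.3)² + (-345.0)²) = 572.0 m.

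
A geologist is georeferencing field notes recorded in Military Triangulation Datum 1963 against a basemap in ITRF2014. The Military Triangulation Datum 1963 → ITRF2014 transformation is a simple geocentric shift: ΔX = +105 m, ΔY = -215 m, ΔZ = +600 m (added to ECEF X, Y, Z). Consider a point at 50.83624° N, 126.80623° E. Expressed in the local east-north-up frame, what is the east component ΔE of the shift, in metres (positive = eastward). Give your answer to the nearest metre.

The local east axis at (φ, λ) is (−sin λ, cos λ, 0), so ΔE = −sin(126.80623°)·105 + cos(126.80623°)·(-215) = 44.74 m.

ΔE = 45 m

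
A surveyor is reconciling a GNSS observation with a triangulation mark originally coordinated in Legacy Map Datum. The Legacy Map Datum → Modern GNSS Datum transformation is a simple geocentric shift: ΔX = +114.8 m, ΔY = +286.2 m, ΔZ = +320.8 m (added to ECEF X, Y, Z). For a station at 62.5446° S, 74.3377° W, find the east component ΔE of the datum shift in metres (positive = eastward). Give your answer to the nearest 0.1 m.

ΔE = 187.8 m

At φ = -62.5446°, λ = -74.3377°: sin φ = -0.887370, cos φ = 0.461058, sin λ = -0.962870, cos λ = 0.269967.
ΔE = −sin λ·ΔX + cos λ·ΔY = −(-0.962870)·(114.8) + (0.269967)·(286.2) = 187.80 m.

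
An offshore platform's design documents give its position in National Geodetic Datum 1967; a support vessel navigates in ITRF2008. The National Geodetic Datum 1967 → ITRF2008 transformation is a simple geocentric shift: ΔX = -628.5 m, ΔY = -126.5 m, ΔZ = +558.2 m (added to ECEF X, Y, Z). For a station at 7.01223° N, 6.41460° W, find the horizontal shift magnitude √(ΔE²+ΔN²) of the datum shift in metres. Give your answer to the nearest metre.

The local east axis at (φ, λ) is (−sin λ, cos λ, 0), so ΔE = −sin(-6.41460°)·(-628.5) + cos(-6.41460°)·(-126.5) = -195.93 m.
The local north axis is (−sin φ cos λ, −sin φ sin λ, cos φ), giving ΔN = 76.248 − 1.725 + 554.025 = 628.55 m.
Horizontal magnitude = √(ΔE² + ΔN²) = √((-195.93)² + 628.55²) = 658.38 m.

658 m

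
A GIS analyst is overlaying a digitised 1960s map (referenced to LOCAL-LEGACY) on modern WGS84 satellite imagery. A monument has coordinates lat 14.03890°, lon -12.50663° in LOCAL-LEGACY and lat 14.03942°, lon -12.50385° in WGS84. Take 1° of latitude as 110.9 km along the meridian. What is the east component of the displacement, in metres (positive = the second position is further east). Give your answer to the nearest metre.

Δφ = 14.03942° − 14.03890° = +0.00052°; Δλ = -12.50385° − -12.50663° = +0.00278°.
ΔN = Δφ × 110900 = 57.7 m; ΔE = Δλ × 110900 × cos(14.03890°) = +0.00278 × 110900 × 0.970131 = 299.1 m.

ΔE = 299 m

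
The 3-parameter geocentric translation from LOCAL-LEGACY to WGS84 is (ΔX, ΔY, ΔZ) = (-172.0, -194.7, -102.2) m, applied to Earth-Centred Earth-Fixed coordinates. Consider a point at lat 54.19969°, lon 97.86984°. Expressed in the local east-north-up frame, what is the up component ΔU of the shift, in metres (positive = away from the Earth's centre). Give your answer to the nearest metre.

At φ = 54.19969°, λ = 97.86984°: sin φ = 0.811061, cos φ = 0.584962, sin λ = 0.990582, cos λ = -0.136923.
ΔU = cos φ cos λ·ΔX + cos φ sin λ·ΔY + sin φ·ΔZ = (0.584962)(-0.136923)(-172.0) + (0.584962)(0.990582)(-194.7) + (0.811061)(-102.2) = -181.93 m.

ΔU = -182 m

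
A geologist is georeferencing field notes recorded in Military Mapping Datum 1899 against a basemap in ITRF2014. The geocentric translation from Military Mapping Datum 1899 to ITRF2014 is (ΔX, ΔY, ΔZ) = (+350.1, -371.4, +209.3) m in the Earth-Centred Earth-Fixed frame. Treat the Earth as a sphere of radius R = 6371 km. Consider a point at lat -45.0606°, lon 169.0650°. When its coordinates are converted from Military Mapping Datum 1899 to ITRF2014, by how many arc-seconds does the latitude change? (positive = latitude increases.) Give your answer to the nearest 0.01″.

sin φ = -0.707854, cos φ = 0.706359, sin λ = 0.189695, cos λ = -0.981843.
North component: ΔN = −sin φ cos λ·ΔX − sin φ sin λ·ΔY + cos φ·ΔZ = −(-0.707854)(-0.981843)(350.1) − (-0.707854)(0.189695)(-371.4) + (0.706359)(209.3) = -145.35 m.
1° of latitude spans πR/180 = 111195 m, so Δφ = -145.35 / 111195 × 3600 = -4.706″.

Δφ = -4.71″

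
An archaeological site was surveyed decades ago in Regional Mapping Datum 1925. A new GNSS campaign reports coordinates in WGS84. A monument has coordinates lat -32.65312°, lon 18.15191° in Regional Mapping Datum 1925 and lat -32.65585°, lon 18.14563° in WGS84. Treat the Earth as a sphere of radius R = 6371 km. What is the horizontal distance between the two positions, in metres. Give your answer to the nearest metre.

662 m

Δφ = -32.65585° − -32.65312° = -0.00273°; Δλ = 18.14563° − 18.15191° = -0.00628°.
1° along a meridian = πR/180 = 111195 m.
ΔN = Δφ × 111195 = -303.6 m; ΔE = Δλ × 111195 × cos(-32.65312°) = -0.00628 × 111195 × 0.841953 = -587.9 m.
Distance = √(ΔE² + ΔN²) = √((-587.9)² + (-303.6)²) = 661.7 m.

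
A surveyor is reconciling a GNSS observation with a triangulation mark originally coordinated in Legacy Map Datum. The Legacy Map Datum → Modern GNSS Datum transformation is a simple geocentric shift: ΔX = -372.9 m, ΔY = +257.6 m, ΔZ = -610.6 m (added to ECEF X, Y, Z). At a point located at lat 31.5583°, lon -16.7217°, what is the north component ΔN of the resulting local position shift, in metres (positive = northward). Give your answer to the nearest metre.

At φ = 31.5583°, λ = -16.7217°: sin φ = 0.523366, cos φ = 0.852108, sin λ = -0.287723, cos λ = 0.957714.
ΔN = −sin φ cos λ·ΔX − sin φ sin λ·ΔY + cos φ·ΔZ = −(0.523366)(0.957714)(-372.9) − (0.523366)(-0.287723)(257.6) + (0.852108)(-610.6) = -294.60 m.

ΔN = -295 m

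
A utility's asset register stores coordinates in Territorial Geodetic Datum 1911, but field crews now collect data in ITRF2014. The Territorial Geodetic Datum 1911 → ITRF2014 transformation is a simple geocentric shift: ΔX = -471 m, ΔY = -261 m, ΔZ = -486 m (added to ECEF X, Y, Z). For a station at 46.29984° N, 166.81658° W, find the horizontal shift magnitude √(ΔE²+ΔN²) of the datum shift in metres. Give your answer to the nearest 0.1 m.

725.3 m

The local east axis at (φ, λ) is (−sin λ, cos λ, 0), so ΔE = −sin(-166.81658°)·(-471) + cos(-166.81658°)·(-261) = 146.70 m.
The local north axis is (−sin φ cos λ, −sin φ sin λ, cos φ), giving ΔN = -331.542 − 43.035 − 335.770 = -710.35 m.
Horizontal magnitude = √(ΔE² + ΔN²) = √(146.70² + (-710.35)²) = 725.34 m.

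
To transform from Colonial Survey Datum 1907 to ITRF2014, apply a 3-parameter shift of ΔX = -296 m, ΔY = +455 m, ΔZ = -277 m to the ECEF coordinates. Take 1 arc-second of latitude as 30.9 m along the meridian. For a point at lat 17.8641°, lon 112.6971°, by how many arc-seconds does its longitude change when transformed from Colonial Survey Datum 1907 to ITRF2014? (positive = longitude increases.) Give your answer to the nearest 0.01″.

sin φ = 0.306760, cos φ = 0.951787, sin λ = 0.922558, cos λ = -0.385859.
East component: ΔE = −sin λ·ΔX + cos λ·ΔY = −(0.922558)(-296) + (-0.385859)(455) = 97.51 m.
1° of latitude spans 3600 × 30.90 = 111240 m; at latitude φ, 1° of longitude spans that × cos φ = 105876.8 m, so Δλ = 97.51 / 105876.8 × 3600 = 3.316″.

Δλ = 3.32″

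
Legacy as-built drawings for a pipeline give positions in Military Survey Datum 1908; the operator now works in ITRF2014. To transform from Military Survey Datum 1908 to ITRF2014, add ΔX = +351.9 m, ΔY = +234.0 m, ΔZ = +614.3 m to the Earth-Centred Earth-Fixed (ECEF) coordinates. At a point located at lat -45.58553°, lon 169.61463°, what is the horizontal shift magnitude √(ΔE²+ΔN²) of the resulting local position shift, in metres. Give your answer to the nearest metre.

The local east axis at (φ, λ) is (−sin λ, cos λ, 0), so ΔE = −sin(169.61463°)·351.9 + cos(169.61463°)·234.0 = -293.60 m.
The local north axis is (−sin φ cos λ, −sin φ sin λ, cos φ), giving ΔN = -247.243 + 30.131 + 429.914 = 212.80 m.
Horizontal magnitude = √(ΔE² + ΔN²) = √((-293.60)² + 212.80²) = 362.61 m.

363 m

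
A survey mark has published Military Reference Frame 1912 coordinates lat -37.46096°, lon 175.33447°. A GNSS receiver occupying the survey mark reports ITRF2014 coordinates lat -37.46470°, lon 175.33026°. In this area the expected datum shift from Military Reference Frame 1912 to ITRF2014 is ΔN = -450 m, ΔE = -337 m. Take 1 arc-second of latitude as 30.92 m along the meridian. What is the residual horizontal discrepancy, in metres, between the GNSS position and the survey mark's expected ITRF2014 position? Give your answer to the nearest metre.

49 m

Observed coordinate differences: Δφ = -0.00374°, Δλ = -0.00421°.
Converting to metres (1° lat = 111312 m, cos φ = 0.793768): observed ΔN = -416.3 m, observed ΔE = -372.0 m.
Subtracting the expected shift leaves a residual of -416.3 − (-450) = 33.7 m north and -372.0 − (-337) = -35.0 m east.
Residual distance = √(33.7² + (-35.0)²) = 48.6 m.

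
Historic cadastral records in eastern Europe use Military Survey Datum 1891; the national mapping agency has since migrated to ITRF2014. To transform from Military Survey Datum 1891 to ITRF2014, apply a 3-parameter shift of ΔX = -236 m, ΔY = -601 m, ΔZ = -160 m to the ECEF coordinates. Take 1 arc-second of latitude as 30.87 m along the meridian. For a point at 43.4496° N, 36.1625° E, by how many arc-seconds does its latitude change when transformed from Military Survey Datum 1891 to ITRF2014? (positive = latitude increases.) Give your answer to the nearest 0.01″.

Δφ = 8.38″

sin φ = 0.687716, cos φ = 0.725980, sin λ = 0.590077, cos λ = 0.807347.
North component: ΔN = −sin φ cos λ·ΔX − sin φ sin λ·ΔY + cos φ·ΔZ = −(0.687716)(0.807347)(-236) − (0.687716)(0.590077)(-601) + (0.725980)(-160) = 258.77 m.
1° of latitude spans 3600 × 30.87 = 111132 m, so Δφ = 258.77 / 111132 × 3600 = 8.382″.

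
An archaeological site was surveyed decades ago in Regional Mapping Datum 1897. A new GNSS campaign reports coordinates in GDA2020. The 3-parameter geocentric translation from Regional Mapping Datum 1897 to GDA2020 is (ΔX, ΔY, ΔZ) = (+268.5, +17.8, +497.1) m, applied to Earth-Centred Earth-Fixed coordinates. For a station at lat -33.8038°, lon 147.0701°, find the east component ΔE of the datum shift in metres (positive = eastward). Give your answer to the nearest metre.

ΔE = -161 m

At φ = -33.8038°, λ = 147.0701°: sin φ = -0.556351, cos φ = 0.830948, sin λ = 0.543613, cos λ = -0.839336.
ΔE = −sin λ·ΔX + cos λ·ΔY = −(0.543613)·(268.5) + (-0.839336)·(17.8) = -160.90 m.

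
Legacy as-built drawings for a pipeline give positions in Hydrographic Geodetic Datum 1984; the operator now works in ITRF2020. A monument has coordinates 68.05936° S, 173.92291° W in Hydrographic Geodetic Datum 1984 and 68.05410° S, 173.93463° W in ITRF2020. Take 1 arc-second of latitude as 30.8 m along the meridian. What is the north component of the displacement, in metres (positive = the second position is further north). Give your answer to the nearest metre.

ΔN = 583 m

Δφ = -68.05410° − -68.05936° = +0.00526°; Δλ = -173.93463° − -173.92291° = -0.01172°.
1° of latitude = 3600 × 30.80 = 110880 m.
ΔN = Δφ × 110880 = 583.2 m; ΔE = Δλ × 110880 × cos(-68.05936°) = -0.01172 × 110880 × 0.373646 = -485.6 m.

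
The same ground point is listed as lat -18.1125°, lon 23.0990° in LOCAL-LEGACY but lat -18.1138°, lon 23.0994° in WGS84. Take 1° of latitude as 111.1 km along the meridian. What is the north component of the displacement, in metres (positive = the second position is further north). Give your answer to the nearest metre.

ΔN = -144 m

Δφ = -18.1138° − -18.1125° = -0.0013°; Δλ = 23.0994° − 23.0990° = +0.0004°.
ΔN = Δφ × 111100 = -144.4 m; ΔE = Δλ × 111100 × cos(-18.1125°) = +0.0004 × 111100 × 0.950448 = 42.2 m.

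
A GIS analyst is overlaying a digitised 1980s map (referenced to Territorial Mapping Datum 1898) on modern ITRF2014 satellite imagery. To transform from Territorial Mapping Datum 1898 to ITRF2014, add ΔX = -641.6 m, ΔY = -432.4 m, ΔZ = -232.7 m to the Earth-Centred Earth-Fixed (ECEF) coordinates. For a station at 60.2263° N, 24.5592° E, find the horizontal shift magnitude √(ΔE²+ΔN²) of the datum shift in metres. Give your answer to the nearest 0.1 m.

561.4 m

At φ = 60.2263°, λ = 24.5592°: sin φ = 0.867993, cos φ = 0.496576, sin λ = 0.415633, cos λ = 0.909532.
ΔE = −sin λ·ΔX + cos λ·ΔY = −(0.415633)·(-641.6) + (0.909532)·(-432.4) = -126.61 m.
ΔN = −sin φ cos λ·ΔX − sin φ sin λ·ΔY + cos φ·ΔZ = −(0.867993)(0.909532)(-641.6) − (0.867993)(0.415633)(-432.4) + (0.496576)(-232.7) = 546.97 m.
Horizontal magnitude = √(ΔE² + ΔN²) = √((-126.61)² + 546.97²) = 561.43 m.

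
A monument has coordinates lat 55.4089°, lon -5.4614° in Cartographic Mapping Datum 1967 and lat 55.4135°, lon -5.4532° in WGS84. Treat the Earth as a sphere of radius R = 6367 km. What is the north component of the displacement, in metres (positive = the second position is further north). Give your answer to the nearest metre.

ΔN = 511 m

Δφ = 55.4135° − 55.4089° = +0.0046°; Δλ = -5.4532° − -5.4614° = +0.0082°.
1° along a meridian = πR/180 = 111125 m.
ΔN = Δφ × 111125 = 511.2 m; ΔE = Δλ × 111125 × cos(55.4089°) = +0.0082 × 111125 × 0.567716 = 517.3 m.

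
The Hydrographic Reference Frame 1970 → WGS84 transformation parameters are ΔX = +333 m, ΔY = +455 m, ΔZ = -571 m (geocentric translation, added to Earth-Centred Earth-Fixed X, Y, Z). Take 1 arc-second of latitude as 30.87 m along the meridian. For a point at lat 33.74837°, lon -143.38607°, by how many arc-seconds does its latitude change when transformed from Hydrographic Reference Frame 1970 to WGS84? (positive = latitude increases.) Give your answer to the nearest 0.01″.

sin φ = 0.555547, cos φ = 0.831485, sin λ = -0.596420, cos λ = -0.802672.
North component: ΔN = −sin φ cos λ·ΔX − sin φ sin λ·ΔY + cos φ·ΔZ = −(0.555547)(-0.802672)(333) − (0.555547)(-0.596420)(455) + (0.831485)(-571) = -175.53 m.
1° of latitude spans 3600 × 30.87 = 111132 m, so Δφ = -175.53 / 111132 × 3600 = -5.686″.

Δφ = -5.69″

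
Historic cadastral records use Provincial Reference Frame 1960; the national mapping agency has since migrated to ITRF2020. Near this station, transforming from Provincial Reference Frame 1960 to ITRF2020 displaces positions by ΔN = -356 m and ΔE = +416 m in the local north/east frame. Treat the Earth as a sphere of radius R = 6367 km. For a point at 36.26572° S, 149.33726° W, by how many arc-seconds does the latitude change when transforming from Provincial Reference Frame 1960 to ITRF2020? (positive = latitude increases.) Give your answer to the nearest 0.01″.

Δφ = -11.53″

On a sphere of radius R, 1 rad of latitude = R, so Δφ = ΔN / R = -356.0 / 6367000 = -5.5913e-05 rad = -11.533″.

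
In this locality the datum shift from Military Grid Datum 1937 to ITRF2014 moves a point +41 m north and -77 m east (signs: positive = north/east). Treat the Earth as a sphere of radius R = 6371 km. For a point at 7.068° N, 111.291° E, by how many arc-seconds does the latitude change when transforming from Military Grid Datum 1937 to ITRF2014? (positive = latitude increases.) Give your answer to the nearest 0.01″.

On a sphere of radius R, 1 rad of latitude = R, so Δφ = ΔN / R = 41.0 / 6371000 = 6.4354e-06 rad = 1.327″.

Δφ = 1.33″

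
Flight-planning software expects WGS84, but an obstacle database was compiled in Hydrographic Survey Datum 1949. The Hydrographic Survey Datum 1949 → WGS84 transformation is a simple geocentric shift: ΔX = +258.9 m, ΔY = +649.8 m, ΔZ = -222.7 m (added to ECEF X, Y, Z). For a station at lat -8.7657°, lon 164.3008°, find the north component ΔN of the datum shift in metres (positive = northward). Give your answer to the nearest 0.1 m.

ΔN = -231.3 m

At φ = -8.7657°, λ = 164.3008°: sin φ = -0.152394, cos φ = 0.988320, sin λ = 0.270587, cos λ = -0.962696.
ΔN = −sin φ cos λ·ΔX − sin φ sin λ·ΔY + cos φ·ΔZ = −(-0.152394)(-0.962696)(258.9) − (-0.152394)(0.270587)(649.8) + (0.988320)(-222.7) = -231.29 m.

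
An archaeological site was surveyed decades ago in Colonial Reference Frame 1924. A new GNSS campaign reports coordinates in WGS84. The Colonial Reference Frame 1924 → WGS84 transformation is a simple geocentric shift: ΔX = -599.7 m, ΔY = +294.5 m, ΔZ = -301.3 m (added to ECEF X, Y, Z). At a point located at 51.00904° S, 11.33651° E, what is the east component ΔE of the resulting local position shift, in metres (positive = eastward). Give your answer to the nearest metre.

ΔE = 407 m

At φ = -51.00904°, λ = 11.33651°: sin φ = -0.777245, cos φ = 0.629198, sin λ = 0.196571, cos λ = 0.980490.
ΔE = −sin λ·ΔX + cos λ·ΔY = −(0.196571)·(-599.7) + (0.980490)·(294.5) = 406.64 m.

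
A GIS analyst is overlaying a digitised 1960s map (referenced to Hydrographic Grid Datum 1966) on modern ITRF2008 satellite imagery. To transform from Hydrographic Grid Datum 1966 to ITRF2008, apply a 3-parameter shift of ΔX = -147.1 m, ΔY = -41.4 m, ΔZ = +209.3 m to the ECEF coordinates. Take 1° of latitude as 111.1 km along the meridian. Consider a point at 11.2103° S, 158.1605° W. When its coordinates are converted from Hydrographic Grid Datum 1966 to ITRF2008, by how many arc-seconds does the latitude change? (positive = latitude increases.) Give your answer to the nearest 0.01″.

sin φ = -0.194411, cos φ = 0.980920, sin λ = -0.372008, cos λ = -0.928230.
North component: ΔN = −sin φ cos λ·ΔX − sin φ sin λ·ΔY + cos φ·ΔZ = −(-0.194411)(-0.928230)(-147.1) − (-0.194411)(-0.372008)(-41.4) + (0.980920)(209.3) = 234.85 m.
1° of latitude spans 111100 m, so Δφ = 234.85 / 111100 × 3600 = 7.610″.

Δφ = 7.61″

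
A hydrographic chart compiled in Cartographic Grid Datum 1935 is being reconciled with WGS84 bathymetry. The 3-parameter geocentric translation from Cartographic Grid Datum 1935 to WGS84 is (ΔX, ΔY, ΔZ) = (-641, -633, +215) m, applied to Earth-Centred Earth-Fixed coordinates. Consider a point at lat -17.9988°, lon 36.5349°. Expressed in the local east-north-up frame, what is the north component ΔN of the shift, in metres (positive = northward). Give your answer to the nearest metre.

ΔN = -71 m

The local north axis is (−sin φ cos λ, −sin φ sin λ, cos φ), giving ΔN = -159.146 − 116.440 + 204.479 = -71.11 m.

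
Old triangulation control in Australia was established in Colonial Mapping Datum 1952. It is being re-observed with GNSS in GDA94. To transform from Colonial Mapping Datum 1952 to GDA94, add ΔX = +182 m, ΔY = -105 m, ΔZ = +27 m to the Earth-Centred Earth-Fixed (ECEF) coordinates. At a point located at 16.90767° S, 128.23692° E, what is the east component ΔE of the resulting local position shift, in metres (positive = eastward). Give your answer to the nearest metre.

The local east axis at (φ, λ) is (−sin λ, cos λ, 0), so ΔE = −sin(128.23692°)·182 + cos(128.23692°)·(-105) = -77.97 m.

ΔE = -78 m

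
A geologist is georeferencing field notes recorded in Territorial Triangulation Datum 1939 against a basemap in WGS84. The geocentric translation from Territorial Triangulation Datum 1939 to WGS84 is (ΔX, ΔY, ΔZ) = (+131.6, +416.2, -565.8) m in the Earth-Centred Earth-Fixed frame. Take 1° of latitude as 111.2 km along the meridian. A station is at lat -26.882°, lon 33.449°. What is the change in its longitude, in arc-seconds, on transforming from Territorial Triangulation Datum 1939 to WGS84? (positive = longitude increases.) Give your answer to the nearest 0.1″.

sin φ = -0.452155, cos φ = 0.891940, sin λ = 0.551195, cos λ = 0.834377.
East component: ΔE = −sin λ·ΔX + cos λ·ΔY = −(0.551195)(131.6) + (0.834377)(416.2) = 274.73 m.
1° of latitude spans 111200 m; at latitude φ, 1° of longitude spans that × cos φ = 99183.7 m, so Δλ = 274.73 / 99183.7 × 3600 = 9.972″.

Δλ = 10.0″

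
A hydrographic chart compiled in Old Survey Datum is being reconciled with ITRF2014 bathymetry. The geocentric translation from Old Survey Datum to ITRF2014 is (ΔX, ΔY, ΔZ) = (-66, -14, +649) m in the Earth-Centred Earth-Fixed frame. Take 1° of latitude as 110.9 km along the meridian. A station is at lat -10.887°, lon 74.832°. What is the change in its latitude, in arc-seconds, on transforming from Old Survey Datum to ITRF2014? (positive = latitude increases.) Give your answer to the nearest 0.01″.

Δφ = 20.50″

sin φ = -0.188873, cos φ = 0.982002, sin λ = 0.965163, cos λ = 0.261650.
North component: ΔN = −sin φ cos λ·ΔX − sin φ sin λ·ΔY + cos φ·ΔZ = −(-0.188873)(0.261650)(-66) − (-0.188873)(0.965163)(-14) + (0.982002)(649) = 631.51 m.
1° of latitude spans 110900 m, so Δφ = 631.51 / 110900 × 3600 = 20.500″.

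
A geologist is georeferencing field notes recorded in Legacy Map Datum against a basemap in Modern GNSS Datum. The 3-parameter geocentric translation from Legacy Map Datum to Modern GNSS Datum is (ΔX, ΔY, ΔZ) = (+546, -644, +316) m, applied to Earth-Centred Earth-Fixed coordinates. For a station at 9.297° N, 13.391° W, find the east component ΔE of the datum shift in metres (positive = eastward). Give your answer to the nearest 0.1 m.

At φ = 9.297°, λ = -13.391°: sin φ = 0.161552, cos φ = 0.986864, sin λ = -0.231595, cos λ = 0.972812.
ΔE = −sin λ·ΔX + cos λ·ΔY = −(-0.231595)·(546) + (0.972812)·(-644) = -500.04 m.

ΔE = -500.0 m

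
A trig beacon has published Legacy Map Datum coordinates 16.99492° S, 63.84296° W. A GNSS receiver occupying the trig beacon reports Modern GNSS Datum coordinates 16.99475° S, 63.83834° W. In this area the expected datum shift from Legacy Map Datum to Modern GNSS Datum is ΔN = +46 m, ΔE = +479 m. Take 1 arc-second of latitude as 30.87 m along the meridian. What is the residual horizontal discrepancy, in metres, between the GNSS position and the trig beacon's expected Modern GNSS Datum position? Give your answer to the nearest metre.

30 m

Observed coordinate differences: Δφ = +0.00017°, Δλ = +0.00462°.
Converting to metres (1° lat = 111132 m, cos φ = 0.956331): observed ΔN = 18.9 m, observed ΔE = 491.0 m.
Subtracting the expected shift leaves a residual of 18.9 − (46) = -27.1 m north and 491.0 − (479) = 12.0 m east.
Residual distance = √((-27.1)² + 12.0²) = 29.6 m.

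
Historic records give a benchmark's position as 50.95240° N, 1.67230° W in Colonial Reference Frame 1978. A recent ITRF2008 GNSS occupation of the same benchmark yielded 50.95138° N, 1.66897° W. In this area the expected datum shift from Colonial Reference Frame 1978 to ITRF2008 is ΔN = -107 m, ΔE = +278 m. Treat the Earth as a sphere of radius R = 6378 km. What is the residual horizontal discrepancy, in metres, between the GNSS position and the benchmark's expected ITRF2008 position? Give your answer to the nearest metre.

Observed coordinate differences: Δφ = -0.00102°, Δλ = +0.00333°.
Converting to metres (1° lat = 111317 m, cos φ = 0.629966): observed ΔN = -113.5 m, observed ΔE = 233.5 m.
Subtracting the expected shift leaves a residual of -113.5 − (-107) = -6.5 m north and 233.5 − (278) = -44.5 m east.
Residual distance = √((-6.5)² + (-44.5)²) = 45.0 m.

45 m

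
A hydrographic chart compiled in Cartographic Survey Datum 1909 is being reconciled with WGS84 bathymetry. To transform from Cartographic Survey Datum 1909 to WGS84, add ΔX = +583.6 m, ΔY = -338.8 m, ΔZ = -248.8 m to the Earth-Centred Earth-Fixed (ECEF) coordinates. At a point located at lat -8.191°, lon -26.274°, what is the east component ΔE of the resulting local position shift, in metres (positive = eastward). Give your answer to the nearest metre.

The local east axis at (φ, λ) is (−sin λ, cos λ, 0), so ΔE = −sin(-26.274°)·583.6 + cos(-26.274°)·(-338.8) = -45.46 m.

ΔE = -45 m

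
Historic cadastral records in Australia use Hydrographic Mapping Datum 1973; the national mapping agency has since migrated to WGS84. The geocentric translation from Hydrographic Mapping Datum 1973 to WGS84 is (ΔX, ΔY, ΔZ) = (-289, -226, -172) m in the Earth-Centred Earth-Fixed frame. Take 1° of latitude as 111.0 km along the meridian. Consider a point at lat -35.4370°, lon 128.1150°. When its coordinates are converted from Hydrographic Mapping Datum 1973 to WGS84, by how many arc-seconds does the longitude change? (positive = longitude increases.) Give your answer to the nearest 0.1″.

Δλ = 14.6″

sin φ = -0.579807, cos φ = 0.814754, sin λ = 0.786773, cos λ = -0.617242.
East component: ΔE = −sin λ·ΔX + cos λ·ΔY = −(0.786773)(-289) + (-0.617242)(-226) = 366.87 m.
1° of latitude spans 111000 m; at latitude φ, 1° of longitude spans that × cos φ = 90437.6 m, so Δλ = 366.87 / 90437.6 × 3600 = 14.604″.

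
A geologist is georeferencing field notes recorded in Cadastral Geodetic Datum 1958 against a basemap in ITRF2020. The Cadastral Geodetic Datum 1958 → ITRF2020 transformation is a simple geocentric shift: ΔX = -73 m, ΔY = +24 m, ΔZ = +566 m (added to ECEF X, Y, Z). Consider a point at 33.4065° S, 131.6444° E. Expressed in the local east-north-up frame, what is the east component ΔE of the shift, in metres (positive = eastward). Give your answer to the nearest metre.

ΔE = 39 m

The local east axis at (φ, λ) is (−sin λ, cos λ, 0), so ΔE = −sin(131.6444°)·(-73) + cos(131.6444°)·24 = 38.60 m.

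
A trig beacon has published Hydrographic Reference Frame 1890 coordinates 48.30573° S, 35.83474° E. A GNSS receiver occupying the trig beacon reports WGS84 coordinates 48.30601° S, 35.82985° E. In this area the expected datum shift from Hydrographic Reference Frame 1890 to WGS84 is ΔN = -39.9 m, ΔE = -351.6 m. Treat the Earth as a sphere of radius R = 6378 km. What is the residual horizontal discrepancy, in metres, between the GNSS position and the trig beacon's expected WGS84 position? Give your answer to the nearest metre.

Observed coordinate differences: Δφ = -0.00028°, Δλ = -0.00489°.
Converting to metres (1° lat = 111317 m, cos φ = 0.665156): observed ΔN = -31.2 m, observed ΔE = -362.1 m.
Subtracting the expected shift leaves a residual of -31.2 − (-39.9) = 8.7 m north and -362.1 − (-351.6) = -10.5 m east.
Residual distance = √(8.7² + (-10.5)²) = 13.6 m.

14 m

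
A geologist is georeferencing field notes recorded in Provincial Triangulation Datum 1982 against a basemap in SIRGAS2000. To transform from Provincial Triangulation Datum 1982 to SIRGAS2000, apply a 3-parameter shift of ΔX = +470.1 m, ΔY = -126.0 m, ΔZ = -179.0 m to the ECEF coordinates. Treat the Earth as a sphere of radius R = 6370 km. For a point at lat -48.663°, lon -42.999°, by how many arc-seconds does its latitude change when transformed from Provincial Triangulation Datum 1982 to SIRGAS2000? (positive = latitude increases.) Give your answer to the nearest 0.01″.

sin φ = -0.750838, cos φ = 0.660487, sin λ = -0.681986, cos λ = 0.731366.
North component: ΔN = −sin φ cos λ·ΔX − sin φ sin λ·ΔY + cos φ·ΔZ = −(-0.750838)(0.731366)(470.1) − (-0.750838)(-0.681986)(-126.0) + (0.660487)(-179.0) = 204.44 m.
1° of latitude spans πR/180 = 111177 m, so Δφ = 204.44 / 111177 × 3600 = 6.620″.

Δφ = 6.62″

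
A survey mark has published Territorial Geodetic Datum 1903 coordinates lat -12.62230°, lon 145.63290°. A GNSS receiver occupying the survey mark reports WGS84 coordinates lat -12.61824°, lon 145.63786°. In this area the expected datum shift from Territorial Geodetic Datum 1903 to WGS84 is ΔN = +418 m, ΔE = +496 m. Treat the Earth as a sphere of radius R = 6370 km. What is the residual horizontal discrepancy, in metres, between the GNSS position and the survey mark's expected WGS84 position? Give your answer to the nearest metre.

Observed coordinate differences: Δφ = +0.00406°, Δλ = +0.00496°.
Converting to metres (1° lat = 111177 m, cos φ = 0.975832): observed ΔN = 451.4 m, observed ΔE = 538.1 m.
Subtracting the expected shift leaves a residual of 451.4 − (418) = 33.4 m north and 538.1 − (496) = 42.1 m east.
Residual distance = √(33.4² + 42.1²) = 53.7 m.

54 m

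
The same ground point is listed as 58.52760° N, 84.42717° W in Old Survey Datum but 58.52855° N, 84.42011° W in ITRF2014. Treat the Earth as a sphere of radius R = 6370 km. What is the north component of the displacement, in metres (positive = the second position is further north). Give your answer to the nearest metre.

ΔN = 106 m

Δφ = 58.52855° − 58.52760° = +0.00095°; Δλ = -84.42011° − -84.42717° = +0.00706°.
1° along a meridian = πR/180 = 111177 m.
ΔN = Δφ × 111177 = 105.6 m; ΔE = Δλ × 111177 × cos(58.52760°) = +0.00706 × 111177 × 0.522088 = 409.8 m.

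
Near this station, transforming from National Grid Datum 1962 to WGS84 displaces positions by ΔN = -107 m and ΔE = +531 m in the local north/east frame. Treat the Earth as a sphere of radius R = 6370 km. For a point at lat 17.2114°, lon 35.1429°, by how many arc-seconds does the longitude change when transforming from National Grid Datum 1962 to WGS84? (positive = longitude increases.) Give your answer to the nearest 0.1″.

Δλ = 18.0″

At latitude 17.2114°, cos φ = 0.955220.
One radian of longitude at latitude φ spans R cos φ, so Δλ = ΔE / (R cos φ) = 531.0 / (6370000 × 0.955220) = 8.7267e-05 rad = 18.000″.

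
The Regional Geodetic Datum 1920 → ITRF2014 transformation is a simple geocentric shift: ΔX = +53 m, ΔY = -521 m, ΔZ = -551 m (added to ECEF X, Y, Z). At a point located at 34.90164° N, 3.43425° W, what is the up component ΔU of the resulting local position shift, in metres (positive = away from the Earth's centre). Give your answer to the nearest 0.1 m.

ΔU = -246.3 m

The local up (radial) axis is (cos φ cos λ, cos φ sin λ, sin φ), giving ΔU = 43.389 + 25.596 − 315.265 = -246.28 m.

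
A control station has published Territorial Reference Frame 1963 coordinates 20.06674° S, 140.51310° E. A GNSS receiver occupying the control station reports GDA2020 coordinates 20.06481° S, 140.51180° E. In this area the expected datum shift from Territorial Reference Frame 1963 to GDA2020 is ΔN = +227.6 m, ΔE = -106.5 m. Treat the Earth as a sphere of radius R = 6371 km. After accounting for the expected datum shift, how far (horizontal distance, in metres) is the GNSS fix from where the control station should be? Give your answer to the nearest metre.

32 m

Observed coordinate differences: Δφ = +0.00193°, Δλ = -0.00130°.
Converting to metres (1° lat = 111195 m, cos φ = 0.939294): observed ΔN = 214.6 m, observed ΔE = -135.8 m.
Subtracting the expected shift leaves a residual of 214.6 − (227.6) = -13.0 m north and -135.8 − (-106.5) = -29.3 m east.
Residual distance = √((-13.0)² + (-29.3)²) = 32.0 m.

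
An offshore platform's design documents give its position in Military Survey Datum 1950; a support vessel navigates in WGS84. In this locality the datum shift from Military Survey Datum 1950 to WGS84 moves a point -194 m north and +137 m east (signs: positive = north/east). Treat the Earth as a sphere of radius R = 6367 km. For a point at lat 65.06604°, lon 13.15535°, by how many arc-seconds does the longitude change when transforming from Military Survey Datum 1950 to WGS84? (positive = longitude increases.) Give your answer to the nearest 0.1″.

At latitude 65.06604°, cos φ = 0.421573.
One radian of longitude at latitude φ spans R cos φ, so Δλ = ΔE / (R cos φ) = 137.0 / (6367000 × 0.421573) = 5.1040e-05 rad = 10.528″.

Δλ = 10.5″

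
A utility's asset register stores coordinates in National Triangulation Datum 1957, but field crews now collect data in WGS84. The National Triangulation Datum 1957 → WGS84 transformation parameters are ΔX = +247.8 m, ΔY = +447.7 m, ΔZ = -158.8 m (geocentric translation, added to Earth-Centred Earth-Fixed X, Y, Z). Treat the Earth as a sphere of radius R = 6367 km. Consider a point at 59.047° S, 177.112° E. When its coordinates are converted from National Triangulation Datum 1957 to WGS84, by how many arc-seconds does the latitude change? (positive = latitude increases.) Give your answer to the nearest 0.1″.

sin φ = -0.857590, cos φ = 0.514335, sin λ = 0.050384, cos λ = -0.998730.
North component: ΔN = −sin φ cos λ·ΔX − sin φ sin λ·ΔY + cos φ·ΔZ = −(-0.857590)(-0.998730)(247.8) − (-0.857590)(0.050384)(447.7) + (0.514335)(-158.8) = -274.57 m.
1° of latitude spans πR/180 = 111125 m, so Δφ = -274.57 / 111125 × 3600 = -8.895″.

Δφ = -8.9″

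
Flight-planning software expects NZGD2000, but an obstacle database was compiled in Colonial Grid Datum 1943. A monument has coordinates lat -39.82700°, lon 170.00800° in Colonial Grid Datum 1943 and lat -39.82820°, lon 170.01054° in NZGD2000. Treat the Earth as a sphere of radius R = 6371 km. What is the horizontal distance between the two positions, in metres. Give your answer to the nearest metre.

Δφ = -39.82820° − -39.82700° = -0.00120°; Δλ = 170.01054° − 170.00800° = +0.00254°.
1° along a meridian = πR/180 = 111195 m.
ΔN = Δφ × 111195 = -133.4 m; ΔE = Δλ × 111195 × cos(-39.82700°) = +0.00254 × 111195 × 0.767982 = 216.9 m.
Distance = √(ΔE² + ΔN²) = √(216.9² + (-133.4)²) = 254.7 m.

255 m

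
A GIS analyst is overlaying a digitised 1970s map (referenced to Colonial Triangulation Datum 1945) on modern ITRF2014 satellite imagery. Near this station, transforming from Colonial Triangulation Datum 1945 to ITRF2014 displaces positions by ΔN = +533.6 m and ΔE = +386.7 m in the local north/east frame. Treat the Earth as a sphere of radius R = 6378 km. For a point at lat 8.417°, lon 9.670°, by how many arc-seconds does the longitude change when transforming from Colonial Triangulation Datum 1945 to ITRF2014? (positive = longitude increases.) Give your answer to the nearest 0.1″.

At latitude 8.417°, cos φ = 0.989229.
One radian of longitude at latitude φ spans R cos φ, so Δλ = ΔE / (R cos φ) = 386.7 / (6378000 × 0.989229) = 6.1290e-05 rad = 12.642″.

Δλ = 12.6″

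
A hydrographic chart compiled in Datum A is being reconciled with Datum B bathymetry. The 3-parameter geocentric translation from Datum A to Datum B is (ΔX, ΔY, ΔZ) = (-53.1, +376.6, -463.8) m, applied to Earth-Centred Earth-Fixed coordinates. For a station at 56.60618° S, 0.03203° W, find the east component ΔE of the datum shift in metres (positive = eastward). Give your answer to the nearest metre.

ΔE = 377 m

The local east axis at (φ, λ) is (−sin λ, cos λ, 0), so ΔE = −sin(-0.03203°)·(-53.1) + cos(-0.03203°)·376.6 = 376.57 m.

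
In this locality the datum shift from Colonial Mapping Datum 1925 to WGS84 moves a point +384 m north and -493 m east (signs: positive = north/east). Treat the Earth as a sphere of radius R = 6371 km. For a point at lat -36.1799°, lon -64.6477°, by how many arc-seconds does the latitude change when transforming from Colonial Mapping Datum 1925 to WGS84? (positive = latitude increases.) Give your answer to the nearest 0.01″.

On a sphere of radius R, 1 rad of latitude = R, so Δφ = ΔN / R = 384.0 / 6371000 = 6.0273e-05 rad = 12.432″.

Δφ = 12.43″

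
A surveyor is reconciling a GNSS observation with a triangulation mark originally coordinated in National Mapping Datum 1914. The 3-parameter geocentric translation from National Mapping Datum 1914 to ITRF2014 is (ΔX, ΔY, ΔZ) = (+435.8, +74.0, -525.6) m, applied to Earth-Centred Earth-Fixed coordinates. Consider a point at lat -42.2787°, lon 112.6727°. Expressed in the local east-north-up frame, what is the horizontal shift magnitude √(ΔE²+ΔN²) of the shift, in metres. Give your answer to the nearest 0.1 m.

At φ = -42.2787°, λ = 112.6727°: sin φ = -0.672738, cos φ = 0.739881, sin λ = 0.922722, cos λ = -0.385466.
ΔE = −sin λ·ΔX + cos λ·ΔY = −(0.922722)·(435.8) + (-0.385466)·(74.0) = -430.65 m.
ΔN = −sin φ cos λ·ΔX − sin φ sin λ·ΔY + cos φ·ΔZ = −(-0.672738)(-0.385466)(435.8) − (-0.672738)(0.922722)(74.0) + (0.739881)(-525.6) = -455.96 m.
Horizontal magnitude = √(ΔE² + ΔN²) = √((-430.65)² + (-455.96)²) = 627.18 m.

627.2 m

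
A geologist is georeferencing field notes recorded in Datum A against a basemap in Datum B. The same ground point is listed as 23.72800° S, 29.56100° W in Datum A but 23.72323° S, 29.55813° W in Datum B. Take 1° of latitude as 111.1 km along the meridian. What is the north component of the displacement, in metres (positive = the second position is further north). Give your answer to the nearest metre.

ΔN = 530 m

Δφ = -23.72323° − -23.72800° = +0.00477°; Δλ = -29.55813° − -29.56100° = +0.00287°.
ΔN = Δφ × 111100 = 529.9 m; ΔE = Δλ × 111100 × cos(-23.72800°) = +0.00287 × 111100 × 0.915466 = 291.9 m.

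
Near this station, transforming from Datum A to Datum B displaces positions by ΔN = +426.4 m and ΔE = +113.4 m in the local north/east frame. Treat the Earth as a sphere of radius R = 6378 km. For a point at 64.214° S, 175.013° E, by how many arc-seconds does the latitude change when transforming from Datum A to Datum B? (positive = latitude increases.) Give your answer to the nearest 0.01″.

On a sphere of radius R, 1 rad of latitude = R, so Δφ = ΔN / R = 426.4 / 6378000 = 6.6855e-05 rad = 13.790″.

Δφ = 13.79″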